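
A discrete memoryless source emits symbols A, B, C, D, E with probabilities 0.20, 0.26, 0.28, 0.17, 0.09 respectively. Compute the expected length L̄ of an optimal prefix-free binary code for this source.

2.26 bits/symbol

Repeatedly combine the two least-probable nodes; the expected code length is the sum of the merged weights.
merge 9/100 + 17/100 → 13/50
merge 1/5 + 13/50 → 23/50
merge 13/50 + 7/25 → 27/50
merge 23/50 + 27/50 → 1
L = 13/50 + 23/50 + 27/50 + 1 = 113/50 = 2.26 bits/symbol.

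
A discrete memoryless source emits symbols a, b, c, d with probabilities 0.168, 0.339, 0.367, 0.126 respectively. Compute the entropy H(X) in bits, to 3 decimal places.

1.869 bits

H = −Σ pᵢ log₂ pᵢ.
−0.168·log₂(0.168) = 0.4323
−0.339·log₂(0.339) = 0.5291
−0.367·log₂(0.367) = 0.5307
−0.126·log₂(0.126) = 0.3766
Sum ≈ 1.8687 → 1.869 bits.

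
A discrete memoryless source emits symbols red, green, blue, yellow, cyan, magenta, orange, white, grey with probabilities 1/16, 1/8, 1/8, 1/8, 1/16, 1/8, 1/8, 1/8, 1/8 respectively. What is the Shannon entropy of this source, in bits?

Each probability is a power of 1/2, so log₂(1/p) is an integer.
H = Σ p·log₂(1/p) = 1/16·4 + 1/8·3 + 1/8·3 + 1/8·3 + 1/16·4 + 1/8·3 + 1/8·3 + 1/8·3 + 1/8·3 = 3.125 bits.

3.125 bits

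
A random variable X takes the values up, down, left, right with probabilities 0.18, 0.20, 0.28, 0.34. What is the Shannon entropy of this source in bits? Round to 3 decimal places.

1.953 bits

H = −Σ pᵢ log₂ pᵢ.
−0.18·log₂(0.18) = 0.4453
−0.20·log₂(0.20) = 0.4644
−0.28·log₂(0.28) = 0.5142
−0.34·log₂(0.34) = 0.5292
Sum ≈ 1.9531 → 1.953 bits.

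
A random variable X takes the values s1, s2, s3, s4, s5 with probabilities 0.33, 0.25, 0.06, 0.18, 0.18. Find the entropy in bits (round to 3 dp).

2.162 bits

H = −Σ pᵢ log₂ pᵢ.
−0.33·log₂(0.33) = 0.5278
−0.25·log₂(0.25) = 0.5000
−0.06·log₂(0.06) = 0.2435
−0.18·log₂(0.18) = 0.4453
−0.18·log₂(0.18) = 0.4453
Sum ≈ 2.1620 → 2.162 bits.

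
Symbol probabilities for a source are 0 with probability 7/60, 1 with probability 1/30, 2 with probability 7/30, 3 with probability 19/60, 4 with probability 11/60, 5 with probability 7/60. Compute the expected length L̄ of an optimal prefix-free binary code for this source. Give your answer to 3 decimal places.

2.417 bits/symbol

Repeatedly combine the two least-probable nodes; the expected code length is the sum of the merged weights.
merge 1/30 + 7/60 → 3/20
merge 7/60 + 3/20 → 4/15
merge 11/60 + 7/30 → 5/12
merge 4/15 + 19/60 → 7/12
merge 5/12 + 7/12 → 1
L = 3/20 + 4/15 + 5/12 + 7/12 + 1 = 29/12 ≈ 2.417 bits/symbol.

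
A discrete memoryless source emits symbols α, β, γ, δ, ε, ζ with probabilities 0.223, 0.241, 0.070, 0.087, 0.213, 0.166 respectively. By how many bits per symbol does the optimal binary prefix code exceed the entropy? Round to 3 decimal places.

Entropy H = −Σ p log₂ p ≈ 2.4578 bits.
Huffman merges: 7/100+87/1000→157/1000; 157/1000+83/500→323/1000; 213/1000+223/1000→109/250; 241/1000+323/1000→141/250; 109/250+141/250→1. L = 62/25 ≈ 2.4800.
L − H = 2.4800 − 2.4578 = 0.022 bits.

0.022 bits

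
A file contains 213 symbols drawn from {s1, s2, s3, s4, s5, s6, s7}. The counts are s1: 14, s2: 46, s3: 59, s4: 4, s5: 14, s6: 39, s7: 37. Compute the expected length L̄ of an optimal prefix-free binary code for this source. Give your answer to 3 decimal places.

2.559 bits/symbol

Probabilities are the counts divided by 213.
Repeatedly combine the two least-probable nodes; the expected code length is the sum of the merged weights.
merge 4/213 + 14/213 → 6/71
merge 14/213 + 6/71 → 32/213
merge 32/213 + 37/213 → 23/71
merge 13/71 + 46/213 → 85/213
merge 59/213 + 23/71 → 128/213
merge 85/213 + 128/213 → 1
L = 6/71 + 32/213 + 23/71 + 85/213 + 128/213 + 1 = 545/213 ≈ 2.559 bits/symbol.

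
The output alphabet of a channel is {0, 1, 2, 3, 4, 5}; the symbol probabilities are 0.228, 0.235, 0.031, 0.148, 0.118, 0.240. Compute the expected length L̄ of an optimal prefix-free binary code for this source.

2.446 bits/symbol

Repeatedly combine the two least-probable nodes; the expected code length is the sum of the merged weights.
merge 31/1000 + 59/500 → 149/1000
merge 37/250 + 149/1000 → 297/1000
merge 57/250 + 47/200 → 463/1000
merge 6/25 + 297/1000 → 537/1000
merge 463/1000 + 537/1000 → 1
L = 149/1000 + 297/1000 + 463/1000 + 537/1000 + 1 = 1223/500 = 2.446 bits/symbol.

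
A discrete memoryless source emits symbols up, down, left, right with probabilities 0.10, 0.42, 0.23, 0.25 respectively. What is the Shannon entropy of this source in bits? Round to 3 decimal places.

H = −Σ pᵢ log₂ pᵢ.
−0.10·log₂(0.10) = 0.3322
−0.42·log₂(0.42) = 0.5256
−0.23·log₂(0.23) = 0.4877
−0.25·log₂(0.25) = 0.5000
Sum ≈ 1.8455 → 1.846 bits.

1.846 bits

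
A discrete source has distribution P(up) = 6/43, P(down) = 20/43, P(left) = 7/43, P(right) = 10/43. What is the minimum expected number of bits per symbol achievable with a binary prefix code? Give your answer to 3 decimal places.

Repeatedly combine the two least-probable nodes; the expected code length is the sum of the merged weights.
merge 6/43 + 7/43 → 13/43
merge 10/43 + 13/43 → 23/43
merge 20/43 + 23/43 → 1
L = 13/43 + 23/43 + 1 = 79/43 ≈ 1.837 bits/symbol.

1.837 bits/symbol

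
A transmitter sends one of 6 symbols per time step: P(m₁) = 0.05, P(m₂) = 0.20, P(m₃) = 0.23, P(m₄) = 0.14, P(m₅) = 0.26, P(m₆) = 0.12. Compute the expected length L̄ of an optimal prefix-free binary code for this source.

2.48 bits/symbol

Repeatedly combine the two least-probable nodes; the expected code length is the sum of the merged weights.
merge 1/20 + 3/25 → 17/100
merge 7/50 + 17/100 → 31/100
merge 1/5 + 23/100 → 43/100
merge 13/50 + 31/100 → 57/100
merge 43/100 + 57/100 → 1
L = 17/100 + 31/100 + 43/100 + 57/100 + 1 = 62/25 = 2.48 bits/symbol.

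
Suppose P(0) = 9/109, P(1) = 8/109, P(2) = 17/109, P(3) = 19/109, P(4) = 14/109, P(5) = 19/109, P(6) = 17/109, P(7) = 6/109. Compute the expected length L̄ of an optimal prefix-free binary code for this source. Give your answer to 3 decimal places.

Repeatedly combine the two least-probable nodes; the expected code length is the sum of the merged weights.
merge 6/109 + 8/109 → 14/109
merge 9/109 + 14/109 → 23/109
merge 14/109 + 17/109 → 31/109
merge 17/109 + 19/109 → 36/109
merge 19/109 + 23/109 → 42/109
merge 31/109 + 36/109 → 67/109
merge 42/109 + 67/109 → 1
L = 14/109 + 23/109 + 31/109 + 36/109 + 42/109 + 67/109 + 1 = 322/109 ≈ 2.954 bits/symbol.

2.954 bits/symbol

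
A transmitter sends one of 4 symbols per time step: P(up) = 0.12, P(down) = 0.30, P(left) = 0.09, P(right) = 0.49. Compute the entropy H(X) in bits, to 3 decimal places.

1.705 bits

H = −Σ pᵢ log₂ pᵢ.
−0.12·log₂(0.12) = 0.3671
−0.30·log₂(0.30) = 0.5211
−0.09·log₂(0.09) = 0.3127
−0.49·log₂(0.49) = 0.5043
Sum ≈ 1.7051 → 1.705 bits.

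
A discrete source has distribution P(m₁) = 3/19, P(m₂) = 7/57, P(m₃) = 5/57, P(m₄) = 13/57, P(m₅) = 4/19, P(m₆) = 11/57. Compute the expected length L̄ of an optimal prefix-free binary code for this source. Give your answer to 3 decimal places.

Repeatedly combine the two least-probable nodes; the expected code length is the sum of the merged weights.
merge 5/57 + 7/57 → 4/19
merge 3/19 + 11/57 → 20/57
merge 4/19 + 4/19 → 8/19
merge 13/57 + 20/57 → 11/19
merge 8/19 + 11/19 → 1
L = 4/19 + 20/57 + 8/19 + 11/19 + 1 = 146/57 ≈ 2.561 bits/symbol.

2.561 bits/symbol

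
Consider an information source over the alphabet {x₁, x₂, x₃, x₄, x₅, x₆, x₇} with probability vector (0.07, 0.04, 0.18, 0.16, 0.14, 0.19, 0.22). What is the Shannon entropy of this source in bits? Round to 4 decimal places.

2.6555 bits

H = −Σ pᵢ log₂ pᵢ.
−0.07·log₂(0.07) = 0.2686
−0.04·log₂(0.04) = 0.1858
−0.18·log₂(0.18) = 0.4453
−0.16·log₂(0.16) = 0.4230
−0.14·log₂(0.14) = 0.3971
−0.19·log₂(0.19) = 0.4552
−0.22·log₂(0.22) = 0.4806
Sum ≈ 2.6555 → 2.6555 bits.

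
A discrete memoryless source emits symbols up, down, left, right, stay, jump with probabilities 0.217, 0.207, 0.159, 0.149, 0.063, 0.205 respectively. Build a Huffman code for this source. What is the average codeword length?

Repeatedly combine the two least-probable nodes; the expected code length is the sum of the merged weights.
merge 63/1000 + 149/1000 → 53/250
merge 159/1000 + 41/200 → 91/250
merge 207/1000 + 53/250 → 419/1000
merge 217/1000 + 91/250 → 581/1000
merge 419/1000 + 581/1000 → 1
L = 53/250 + 91/250 + 419/1000 + 581/1000 + 1 = 322/125 = 2.576 bits/symbol.

2.576 bits/symbol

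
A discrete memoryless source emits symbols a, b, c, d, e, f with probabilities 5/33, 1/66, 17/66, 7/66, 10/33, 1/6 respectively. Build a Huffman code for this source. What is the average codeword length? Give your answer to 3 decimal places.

Repeatedly combine the two least-probable nodes; the expected code length is the sum of the merged weights.
merge 1/66 + 7/66 → 4/33
merge 4/33 + 5/33 → 3/11
merge 1/6 + 17/66 → 14/33
merge 3/11 + 10/33 → 19/33
merge 14/33 + 19/33 → 1
L = 4/33 + 3/11 + 14/33 + 19/33 + 1 = 79/33 ≈ 2.394 bits/symbol.

2.394 bits/symbol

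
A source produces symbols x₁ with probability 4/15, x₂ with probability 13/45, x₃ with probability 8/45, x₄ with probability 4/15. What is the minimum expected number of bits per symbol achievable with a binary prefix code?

Repeatedly combine the two least-probable nodes; the expected code length is the sum of the merged weights.
merge 8/45 + 4/15 → 4/9
merge 4/15 + 13/45 → 5/9
merge 4/9 + 5/9 → 1
L = 4/9 + 5/9 + 1 = 2 bits/symbol.

2 bits/symbol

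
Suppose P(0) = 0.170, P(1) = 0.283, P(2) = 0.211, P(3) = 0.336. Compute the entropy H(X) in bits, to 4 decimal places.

1.9523 bits

H = −Σ pᵢ log₂ pᵢ.
−0.170·log₂(0.170) = 0.4346
−0.283·log₂(0.283) = 0.5154
−0.211·log₂(0.211) = 0.4736
−0.336·log₂(0.336) = 0.5287
Sum ≈ 1.9523 → 1.9523 bits.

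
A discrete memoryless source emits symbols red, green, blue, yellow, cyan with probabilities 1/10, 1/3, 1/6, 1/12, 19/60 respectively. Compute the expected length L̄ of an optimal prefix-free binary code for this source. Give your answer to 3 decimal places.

Repeatedly combine the two least-probable nodes; the expected code length is the sum of the merged weights.
merge 1/12 + 1/10 → 11/60
merge 1/6 + 11/60 → 7/20
merge 19/60 + 1/3 → 13/20
merge 7/20 + 13/20 → 1
L = 11/60 + 7/20 + 13/20 + 1 = 131/60 ≈ 2.183 bits/symbol.

2.183 bits/symbol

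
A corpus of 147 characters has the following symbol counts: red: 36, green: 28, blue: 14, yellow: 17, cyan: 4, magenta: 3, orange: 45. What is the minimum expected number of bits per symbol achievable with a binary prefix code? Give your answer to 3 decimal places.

Probabilities are the counts divided by 147.
Repeatedly combine the two least-probable nodes; the expected code length is the sum of the merged weights.
merge 1/49 + 4/147 → 1/21
merge 1/21 + 2/21 → 1/7
merge 17/147 + 1/7 → 38/147
merge 4/21 + 12/49 → 64/147
merge 38/147 + 15/49 → 83/147
merge 64/147 + 83/147 → 1
L = 1/21 + 1/7 + 38/147 + 64/147 + 83/147 + 1 = 120/49 ≈ 2.449 bits/symbol.

2.449 bits/symbol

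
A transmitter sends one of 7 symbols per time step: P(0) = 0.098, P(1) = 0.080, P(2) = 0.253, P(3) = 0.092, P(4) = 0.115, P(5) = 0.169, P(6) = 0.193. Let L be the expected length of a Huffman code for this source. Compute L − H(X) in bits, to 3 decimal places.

0.037 bits

Entropy H = −Σ p log₂ p ≈ 2.6886 bits.
Huffman merges: 2/25+23/250→43/250; 49/500+23/200→213/1000; 169/1000+43/250→341/1000; 193/1000+213/1000→203/500; 253/1000+341/1000→297/500; 203/500+297/500→1. L = 1363/500 ≈ 2.7260.
L − H = 2.7260 − 2.6886 = 0.037 bits.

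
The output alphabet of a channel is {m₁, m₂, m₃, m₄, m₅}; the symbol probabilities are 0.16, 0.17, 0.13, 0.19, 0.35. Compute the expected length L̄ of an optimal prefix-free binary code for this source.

Repeatedly combine the two least-probable nodes; the expected code length is the sum of the merged weights.
merge 13/100 + 4/25 → 29/100
merge 17/100 + 19/100 → 9/25
merge 29/100 + 7/20 → 16/25
merge 9/25 + 16/25 → 1
L = 29/100 + 9/25 + 16/25 + 1 = 229/100 = 2.29 bits/symbol.

2.29 bits/symbol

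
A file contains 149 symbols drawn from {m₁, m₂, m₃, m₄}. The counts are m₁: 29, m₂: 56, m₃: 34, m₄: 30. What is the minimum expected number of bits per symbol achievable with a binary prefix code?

Probabilities are the counts divided by 149.
Repeatedly combine the two least-probable nodes; the expected code length is the sum of the merged weights.
merge 29/149 + 30/149 → 59/149
merge 34/149 + 56/149 → 90/149
merge 59/149 + 90/149 → 1
L = 59/149 + 90/149 + 1 = 2 bits/symbol.

2 bits/symbol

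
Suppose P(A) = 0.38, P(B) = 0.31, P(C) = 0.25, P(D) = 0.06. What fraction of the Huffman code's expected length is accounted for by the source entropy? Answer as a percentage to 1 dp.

Entropy H = −Σ p log₂ p ≈ 1.7978 bits.
Huffman merges: 3/50+1/4→31/100; 31/100+31/100→31/50; 19/50+31/50→1. L = 193/100 ≈ 1.9300.
Efficiency = H/L = 1.7978/1.9300 = 93.1%.

93.1%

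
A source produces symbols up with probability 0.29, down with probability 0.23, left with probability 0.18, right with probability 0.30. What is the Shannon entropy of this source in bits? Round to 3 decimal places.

H = −Σ pᵢ log₂ pᵢ.
−0.29·log₂(0.29) = 0.5179
−0.23·log₂(0.23) = 0.4877
−0.18·log₂(0.18) = 0.4453
−0.30·log₂(0.30) = 0.5211
Sum ≈ 1.9720 → 1.972 bits.

1.972 bits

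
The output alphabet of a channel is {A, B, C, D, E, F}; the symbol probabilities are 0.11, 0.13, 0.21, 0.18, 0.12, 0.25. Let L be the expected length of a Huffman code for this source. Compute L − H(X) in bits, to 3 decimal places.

Entropy H = −Σ p log₂ p ≈ 2.5181 bits.
Huffman merges: 11/100+3/25→23/100; 13/100+9/50→31/100; 21/100+23/100→11/25; 1/4+31/100→14/25; 11/25+14/25→1. L = 127/50 ≈ 2.5400.
L − H = 2.5400 − 2.5181 = 0.022 bits.

0.022 bits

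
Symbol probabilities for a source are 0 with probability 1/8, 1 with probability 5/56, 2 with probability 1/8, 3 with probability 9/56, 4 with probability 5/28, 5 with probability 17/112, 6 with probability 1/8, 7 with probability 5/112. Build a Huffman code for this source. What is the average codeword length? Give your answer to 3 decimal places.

2.955 bits/symbol

Repeatedly combine the two least-probable nodes; the expected code length is the sum of the merged weights.
merge 5/112 + 5/56 → 15/112
merge 1/8 + 1/8 → 1/4
merge 1/8 + 15/112 → 29/112
merge 17/112 + 9/56 → 5/16
merge 5/28 + 1/4 → 3/7
merge 29/112 + 5/16 → 4/7
merge 3/7 + 4/7 → 1
L = 15/112 + 1/4 + 29/112 + 5/16 + 3/7 + 4/7 + 1 = 331/112 ≈ 2.955 bits/symbol.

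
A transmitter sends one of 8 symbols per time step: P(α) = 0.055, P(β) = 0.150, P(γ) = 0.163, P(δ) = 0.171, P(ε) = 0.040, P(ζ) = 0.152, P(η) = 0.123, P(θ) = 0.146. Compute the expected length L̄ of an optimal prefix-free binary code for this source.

2.924 bits/symbol

Repeatedly combine the two least-probable nodes; the expected code length is the sum of the merged weights.
merge 1/25 + 11/200 → 19/200
merge 19/200 + 123/1000 → 109/500
merge 73/500 + 3/20 → 37/125
merge 19/125 + 163/1000 → 63/200
merge 171/1000 + 109/500 → 389/1000
merge 37/125 + 63/200 → 611/1000
merge 389/1000 + 611/1000 → 1
L = 19/200 + 109/500 + 37/125 + 63/200 + 389/1000 + 611/1000 + 1 = 731/250 = 2.924 bits/symbol.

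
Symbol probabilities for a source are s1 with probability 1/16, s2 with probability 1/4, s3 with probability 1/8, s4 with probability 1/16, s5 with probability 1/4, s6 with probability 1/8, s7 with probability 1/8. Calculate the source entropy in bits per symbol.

2.625 bits

Each probability is a power of 1/2, so log₂(1/p) is an integer.
H = Σ p·log₂(1/p) = 1/16·4 + 1/4·2 + 1/8·3 + 1/16·4 + 1/4·2 + 1/8·3 + 1/8·3 = 2.625 bits.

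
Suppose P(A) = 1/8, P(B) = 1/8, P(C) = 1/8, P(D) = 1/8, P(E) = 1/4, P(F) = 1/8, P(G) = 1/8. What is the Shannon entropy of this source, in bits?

2.75 bits

Each probability is a power of 1/2, so log₂(1/p) is an integer.
H = Σ p·log₂(1/p) = 1/8·3 + 1/8·3 + 1/8·3 + 1/8·3 + 1/4·2 + 1/8·3 + 1/8·3 = 2.75 bits.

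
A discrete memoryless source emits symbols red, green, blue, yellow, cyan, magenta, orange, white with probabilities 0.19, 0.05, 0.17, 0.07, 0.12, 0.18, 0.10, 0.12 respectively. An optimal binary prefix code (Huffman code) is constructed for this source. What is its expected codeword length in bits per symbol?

2.93 bits/symbol

Repeatedly combine the two least-probable nodes; the expected code length is the sum of the merged weights.
merge 1/20 + 7/100 → 3/25
merge 1/10 + 3/25 → 11/50
merge 3/25 + 3/25 → 6/25
merge 17/100 + 9/50 → 7/20
merge 19/100 + 11/50 → 41/100
merge 6/25 + 7/20 → 59/100
merge 41/100 + 59/100 → 1
L = 3/25 + 11/50 + 6/25 + 7/20 + 41/100 + 59/100 + 1 = 293/100 = 2.93 bits/symbol.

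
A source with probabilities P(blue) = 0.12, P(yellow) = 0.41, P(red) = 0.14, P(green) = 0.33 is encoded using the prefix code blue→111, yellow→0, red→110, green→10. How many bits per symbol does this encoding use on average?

L̄ = Σ pᵢ·ℓᵢ = 0.12·3 + 0.41·1 + 0.14·3 + 0.33·2 = 1.85 bits/symbol.

1.85 bits/symbol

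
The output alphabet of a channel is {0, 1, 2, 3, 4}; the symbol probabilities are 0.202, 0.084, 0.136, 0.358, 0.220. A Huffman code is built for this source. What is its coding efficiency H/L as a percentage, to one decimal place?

Entropy H = −Σ p log₂ p ≈ 2.1689 bits.
Huffman merges: 21/250+17/125→11/50; 101/500+11/50→211/500; 11/50+179/500→289/500; 211/500+289/500→1. L = 111/50 ≈ 2.2200.
Efficiency = H/L = 2.1689/2.2200 = 97.7%.

97.7%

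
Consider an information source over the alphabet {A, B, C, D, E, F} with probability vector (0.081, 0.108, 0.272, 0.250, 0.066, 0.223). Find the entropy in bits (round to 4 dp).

H = −Σ pᵢ log₂ pᵢ.
−0.081·log₂(0.081) = 0.2937
−0.108·log₂(0.108) = 0.3468
−0.272·log₂(0.272) = 0.5109
−0.250·log₂(0.250) = 0.5000
−0.066·log₂(0.066) = 0.2588
−0.223·log₂(0.223) = 0.4828
Sum ≈ 2.3930 → 2.3930 bits.

2.3930 bits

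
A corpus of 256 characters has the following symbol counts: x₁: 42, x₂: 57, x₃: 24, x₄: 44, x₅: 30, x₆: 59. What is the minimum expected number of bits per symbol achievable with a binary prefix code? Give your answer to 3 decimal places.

2.547 bits/symbol

Probabilities are the counts divided by 256.
Repeatedly combine the two least-probable nodes; the expected code length is the sum of the merged weights.
merge 3/32 + 15/128 → 27/128
merge 21/128 + 11/64 → 43/128
merge 27/128 + 57/256 → 111/256
merge 59/256 + 43/128 → 145/256
merge 111/256 + 145/256 → 1
L = 27/128 + 43/128 + 111/256 + 145/256 + 1 = 163/64 ≈ 2.547 bits/symbol.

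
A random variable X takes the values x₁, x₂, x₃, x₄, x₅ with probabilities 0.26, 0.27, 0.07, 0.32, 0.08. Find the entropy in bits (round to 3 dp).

H = −Σ pᵢ log₂ pᵢ.
−0.26·log₂(0.26) = 0.5053
−0.27·log₂(0.27) = 0.5100
−0.07·log₂(0.07) = 0.2686
−0.32·log₂(0.32) = 0.5260
−0.08·log₂(0.08) = 0.2915
Sum ≈ 2.1014 → 2.101 bits.

2.101 bits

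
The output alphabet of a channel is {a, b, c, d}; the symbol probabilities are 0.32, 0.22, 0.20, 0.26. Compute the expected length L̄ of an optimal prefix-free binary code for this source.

Repeatedly combine the two least-probable nodes; the expected code length is the sum of the merged weights.
merge 1/5 + 11/50 → 21/50
merge 13/50 + 8/25 → 29/50
merge 21/50 + 29/50 → 1
L = 21/50 + 29/50 + 1 = 2 bits/symbol.

2 bits/symbol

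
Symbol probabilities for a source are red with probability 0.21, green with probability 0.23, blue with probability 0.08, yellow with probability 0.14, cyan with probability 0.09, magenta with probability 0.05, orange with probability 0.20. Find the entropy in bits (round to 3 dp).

2.642 bits

H = −Σ pᵢ log₂ pᵢ.
−0.21·log₂(0.21) = 0.4728
−0.23·log₂(0.23) = 0.4877
−0.08·log₂(0.08) = 0.2915
−0.14·log₂(0.14) = 0.3971
−0.09·log₂(0.09) = 0.3127
−0.05·log₂(0.05) = 0.2161
−0.20·log₂(0.20) = 0.4644
Sum ≈ 2.6422 → 2.642 bits.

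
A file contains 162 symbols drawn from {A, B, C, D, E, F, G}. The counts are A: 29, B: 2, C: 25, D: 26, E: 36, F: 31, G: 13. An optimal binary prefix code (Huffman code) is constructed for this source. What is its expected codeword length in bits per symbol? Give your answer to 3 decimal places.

2.679 bits/symbol

Probabilities are the counts divided by 162.
Repeatedly combine the two least-probable nodes; the expected code length is the sum of the merged weights.
merge 1/81 + 13/162 → 5/54
merge 5/54 + 25/162 → 20/81
merge 13/81 + 29/162 → 55/162
merge 31/162 + 2/9 → 67/162
merge 20/81 + 55/162 → 95/162
merge 67/162 + 95/162 → 1
L = 5/54 + 20/81 + 55/162 + 67/162 + 95/162 + 1 = 217/81 ≈ 2.679 bits/symbol.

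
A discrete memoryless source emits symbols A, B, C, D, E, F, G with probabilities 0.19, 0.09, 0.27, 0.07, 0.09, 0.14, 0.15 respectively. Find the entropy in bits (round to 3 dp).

2.667 bits

H = −Σ pᵢ log₂ pᵢ.
−0.19·log₂(0.19) = 0.4552
−0.09·log₂(0.09) = 0.3127
−0.27·log₂(0.27) = 0.5100
−0.07·log₂(0.07) = 0.2686
−0.09·log₂(0.09) = 0.3127
−0.14·log₂(0.14) = 0.3971
−0.15·log₂(0.15) = 0.4105
Sum ≈ 2.6668 → 2.667 bits.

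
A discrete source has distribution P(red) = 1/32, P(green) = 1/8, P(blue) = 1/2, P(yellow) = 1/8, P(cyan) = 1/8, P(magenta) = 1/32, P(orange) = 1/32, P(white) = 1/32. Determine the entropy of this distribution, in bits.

2.25 bits

Each probability is a power of 1/2, so log₂(1/p) is an integer.
H = Σ p·log₂(1/p) = 1/32·5 + 1/8·3 + 1/2·1 + 1/8·3 + 1/8·3 + 1/32·5 + 1/32·5 + 1/32·5 = 2.25 bits.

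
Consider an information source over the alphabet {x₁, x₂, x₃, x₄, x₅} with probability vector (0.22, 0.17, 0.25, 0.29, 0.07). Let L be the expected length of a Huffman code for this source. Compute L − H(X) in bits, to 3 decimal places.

Entropy H = −Σ p log₂ p ≈ 2.2016 bits.
Huffman merges: 7/100+17/100→6/25; 11/50+6/25→23/50; 1/4+29/100→27/50; 23/50+27/50→1. L = 56/25 ≈ 2.2400.
L − H = 2.2400 − 2.2016 = 0.038 bits.

0.038 bits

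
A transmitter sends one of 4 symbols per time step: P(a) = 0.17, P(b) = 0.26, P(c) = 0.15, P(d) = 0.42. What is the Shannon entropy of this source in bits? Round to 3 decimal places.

H = −Σ pᵢ log₂ pᵢ.
−0.17·log₂(0.17) = 0.4346
−0.26·log₂(0.26) = 0.5053
−0.15·log₂(0.15) = 0.4105
−0.42·log₂(0.42) = 0.5256
Sum ≈ 1.8761 → 1.876 bits.

1.876 bits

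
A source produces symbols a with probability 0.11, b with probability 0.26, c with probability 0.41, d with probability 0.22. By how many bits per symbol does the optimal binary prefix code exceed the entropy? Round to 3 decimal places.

Entropy H = −Σ p log₂ p ≈ 1.8635 bits.
Huffman merges: 11/100+11/50→33/100; 13/50+33/100→59/100; 41/100+59/100→1. L = 48/25 ≈ 1.9200.
L − H = 1.9200 − 1.8635 = 0.056 bits.

0.056 bits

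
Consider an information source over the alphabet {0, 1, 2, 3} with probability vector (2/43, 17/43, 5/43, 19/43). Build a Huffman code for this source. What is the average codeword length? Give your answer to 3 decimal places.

1.721 bits/symbol

Repeatedly combine the two least-probable nodes; the expected code length is the sum of the merged weights.
merge 2/43 + 5/43 → 7/43
merge 7/43 + 17/43 → 24/43
merge 19/43 + 24/43 → 1
L = 7/43 + 24/43 + 1 = 74/43 ≈ 1.721 bits/symbol.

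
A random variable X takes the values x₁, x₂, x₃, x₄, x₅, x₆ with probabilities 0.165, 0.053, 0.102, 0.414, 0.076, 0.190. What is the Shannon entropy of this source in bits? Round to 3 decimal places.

2.254 bits

H = −Σ pᵢ log₂ pᵢ.
−0.165·log₂(0.165) = 0.4289
−0.053·log₂(0.053) = 0.2246
−0.102·log₂(0.102) = 0.3359
−0.414·log₂(0.414) = 0.5267
−0.076·log₂(0.076) = 0.2826
−0.190·log₂(0.190) = 0.4552
Sum ≈ 2.2540 → 2.254 bits.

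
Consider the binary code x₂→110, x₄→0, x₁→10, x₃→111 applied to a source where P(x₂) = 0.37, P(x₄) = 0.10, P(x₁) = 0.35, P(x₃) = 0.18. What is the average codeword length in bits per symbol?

2.45 bits/symbol

L̄ = Σ pᵢ·ℓᵢ = 0.37·3 + 0.10·1 + 0.35·2 + 0.18·3 = 2.45 bits/symbol.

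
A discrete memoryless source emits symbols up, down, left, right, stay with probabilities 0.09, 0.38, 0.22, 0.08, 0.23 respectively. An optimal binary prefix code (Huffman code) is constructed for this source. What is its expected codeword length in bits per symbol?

2.17 bits/symbol

Repeatedly combine the two least-probable nodes; the expected code length is the sum of the merged weights.
merge 2/25 + 9/100 → 17/100
merge 17/100 + 11/50 → 39/100
merge 23/100 + 19/50 → 61/100
merge 39/100 + 61/100 → 1
L = 17/100 + 39/100 + 61/100 + 1 = 217/100 = 2.17 bits/symbol.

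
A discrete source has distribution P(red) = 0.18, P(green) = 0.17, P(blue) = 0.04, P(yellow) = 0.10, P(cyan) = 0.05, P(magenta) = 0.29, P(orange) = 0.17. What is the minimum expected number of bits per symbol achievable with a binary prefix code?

Repeatedly combine the two least-probable nodes; the expected code length is the sum of the merged weights.
merge 1/25 + 1/20 → 9/100
merge 9/100 + 1/10 → 19/100
merge 17/100 + 17/100 → 17/50
merge 9/50 + 19/100 → 37/100
merge 29/100 + 17/50 → 63/100
merge 37/100 + 63/100 → 1
L = 9/100 + 19/100 + 17/50 + 37/100 + 63/100 + 1 = 131/50 = 2.62 bits/symbol.

2.62 bits/symbol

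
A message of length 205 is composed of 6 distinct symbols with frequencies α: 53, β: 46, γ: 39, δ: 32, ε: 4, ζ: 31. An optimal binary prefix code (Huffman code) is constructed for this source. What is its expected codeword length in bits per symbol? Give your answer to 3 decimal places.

Probabilities are the counts divided by 205.
Repeatedly combine the two least-probable nodes; the expected code length is the sum of the merged weights.
merge 4/205 + 31/205 → 7/41
merge 32/205 + 7/41 → 67/205
merge 39/205 + 46/205 → 17/41
merge 53/205 + 67/205 → 24/41
merge 17/41 + 24/41 → 1
L = 7/41 + 67/205 + 17/41 + 24/41 + 1 = 512/205 ≈ 2.498 bits/symbol.

2.498 bits/symbol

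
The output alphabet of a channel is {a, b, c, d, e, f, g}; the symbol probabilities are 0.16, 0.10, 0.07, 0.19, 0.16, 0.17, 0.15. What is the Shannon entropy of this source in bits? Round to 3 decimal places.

2.747 bits

H = −Σ pᵢ log₂ pᵢ.
−0.16·log₂(0.16) = 0.4230
−0.10·log₂(0.10) = 0.3322
−0.07·log₂(0.07) = 0.2686
−0.19·log₂(0.19) = 0.4552
−0.16·log₂(0.16) = 0.4230
−0.17·log₂(0.17) = 0.4346
−0.15·log₂(0.15) = 0.4105
Sum ≈ 2.7471 → 2.747 bits.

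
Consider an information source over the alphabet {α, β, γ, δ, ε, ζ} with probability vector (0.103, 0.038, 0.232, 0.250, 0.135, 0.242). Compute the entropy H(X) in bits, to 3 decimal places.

2.391 bits

H = −Σ pᵢ log₂ pᵢ.
−0.103·log₂(0.103) = 0.3378
−0.038·log₂(0.038) = 0.1793
−0.232·log₂(0.232) = 0.4890
−0.250·log₂(0.250) = 0.5000
−0.135·log₂(0.135) = 0.3900
−0.242·log₂(0.242) = 0.4954
Sum ≈ 2.3914 → 2.391 bits.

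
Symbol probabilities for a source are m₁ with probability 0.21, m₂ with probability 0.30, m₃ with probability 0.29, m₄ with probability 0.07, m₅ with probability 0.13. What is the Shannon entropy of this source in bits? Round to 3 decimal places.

H = −Σ pᵢ log₂ pᵢ.
−0.21·log₂(0.21) = 0.4728
−0.30·log₂(0.30) = 0.5211
−0.29·log₂(0.29) = 0.5179
−0.07·log₂(0.07) = 0.2686
−0.13·log₂(0.13) = 0.3826
Sum ≈ 2.1630 → 2.163 bits.

2.163 bits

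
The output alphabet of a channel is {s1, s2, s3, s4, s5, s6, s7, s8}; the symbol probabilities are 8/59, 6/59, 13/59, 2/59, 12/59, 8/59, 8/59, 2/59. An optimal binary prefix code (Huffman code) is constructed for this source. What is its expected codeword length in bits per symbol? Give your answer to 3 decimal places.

Repeatedly combine the two least-probable nodes; the expected code length is the sum of the merged weights.
merge 2/59 + 2/59 → 4/59
merge 4/59 + 6/59 → 10/59
merge 8/59 + 8/59 → 16/59
merge 8/59 + 10/59 → 18/59
merge 12/59 + 13/59 → 25/59
merge 16/59 + 18/59 → 34/59
merge 25/59 + 34/59 → 1
L = 4/59 + 10/59 + 16/59 + 18/59 + 25/59 + 34/59 + 1 = 166/59 ≈ 2.814 bits/symbol.

2.814 bits/symbol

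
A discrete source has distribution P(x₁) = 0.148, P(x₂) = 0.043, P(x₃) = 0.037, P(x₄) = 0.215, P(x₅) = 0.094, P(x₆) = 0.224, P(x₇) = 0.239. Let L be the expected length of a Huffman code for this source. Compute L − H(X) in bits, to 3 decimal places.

Entropy H = −Σ p log₂ p ≈ 2.5536 bits.
Huffman merges: 37/1000+43/1000→2/25; 2/25+47/500→87/500; 37/250+87/500→161/500; 43/200+28/125→439/1000; 239/1000+161/500→561/1000; 439/1000+561/1000→1. L = 322/125 ≈ 2.5760.
L − H = 2.5760 − 2.5536 = 0.022 bits.

0.022 bits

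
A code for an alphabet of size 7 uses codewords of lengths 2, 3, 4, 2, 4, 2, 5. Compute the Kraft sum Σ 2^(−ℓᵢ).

1.03125

With common denominator 2^5 = 32: Σ 2^(−ℓᵢ) = 8/32 + 4/32 + 2/32 + 8/32 + 2/32 + 8/32 + 1/32 = 33/32 = 1.03125.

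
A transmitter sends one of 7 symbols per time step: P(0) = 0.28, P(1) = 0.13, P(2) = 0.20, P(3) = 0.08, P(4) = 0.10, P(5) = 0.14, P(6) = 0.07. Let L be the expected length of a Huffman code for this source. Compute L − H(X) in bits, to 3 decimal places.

0.019 bits

Entropy H = −Σ p log₂ p ≈ 2.6506 bits.
Huffman merges: 7/100+2/25→3/20; 1/10+13/100→23/100; 7/50+3/20→29/100; 1/5+23/100→43/100; 7/25+29/100→57/100; 43/100+57/100→1. L = 267/100 ≈ 2.6700.
L − H = 2.6700 − 2.6506 = 0.019 bits.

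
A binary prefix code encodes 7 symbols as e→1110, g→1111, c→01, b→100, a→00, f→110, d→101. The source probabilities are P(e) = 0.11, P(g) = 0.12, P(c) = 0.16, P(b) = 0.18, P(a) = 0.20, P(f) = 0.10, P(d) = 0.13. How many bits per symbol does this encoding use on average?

L̄ = Σ pᵢ·ℓᵢ = 0.11·4 + 0.12·4 + 0.16·2 + 0.18·3 + 0.20·2 + 0.10·3 + 0.13·3 = 2.87 bits/symbol.

2.87 bits/symbol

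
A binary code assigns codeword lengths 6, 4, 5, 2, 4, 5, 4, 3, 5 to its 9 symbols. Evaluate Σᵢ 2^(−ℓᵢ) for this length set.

With common denominator 2^6 = 64: Σ 2^(−ℓᵢ) = 1/64 + 4/64 + 2/64 + 16/64 + 4/64 + 2/64 + 4/64 + 8/64 + 2/64 = 43/64 = 0.671875.

0.671875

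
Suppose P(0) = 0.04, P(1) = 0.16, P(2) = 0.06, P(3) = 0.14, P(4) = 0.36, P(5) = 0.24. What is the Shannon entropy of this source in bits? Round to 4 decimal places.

2.2742 bits

H = −Σ pᵢ log₂ pᵢ.
−0.04·log₂(0.04) = 0.1858
−0.16·log₂(0.16) = 0.4230
−0.06·log₂(0.06) = 0.2435
−0.14·log₂(0.14) = 0.3971
−0.36·log₂(0.36) = 0.5306
−0.24·log₂(0.24) = 0.4941
Sum ≈ 2.2742 → 2.2742 bits.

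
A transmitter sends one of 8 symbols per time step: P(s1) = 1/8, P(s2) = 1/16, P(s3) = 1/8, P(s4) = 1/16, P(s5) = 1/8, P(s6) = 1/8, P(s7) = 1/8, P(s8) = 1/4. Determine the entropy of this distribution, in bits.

Each probability is a power of 1/2, so log₂(1/p) is an integer.
H = Σ p·log₂(1/p) = 1/8·3 + 1/16·4 + 1/8·3 + 1/16·4 + 1/8·3 + 1/8·3 + 1/8·3 + 1/4·2 = 2.875 bits.

2.875 bits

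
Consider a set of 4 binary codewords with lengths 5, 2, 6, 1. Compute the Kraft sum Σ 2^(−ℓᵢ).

0.796875

With common denominator 2^6 = 64: Σ 2^(−ℓᵢ) = 2/64 + 16/64 + 1/64 + 32/64 = 51/64 = 0.796875.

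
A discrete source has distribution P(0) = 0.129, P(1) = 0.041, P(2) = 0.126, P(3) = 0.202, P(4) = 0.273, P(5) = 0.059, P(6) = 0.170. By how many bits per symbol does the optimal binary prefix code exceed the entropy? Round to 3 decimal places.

Entropy H = −Σ p log₂ p ≈ 2.5996 bits.
Huffman merges: 41/1000+59/1000→1/10; 1/10+63/500→113/500; 129/1000+17/100→299/1000; 101/500+113/500→107/250; 273/1000+299/1000→143/250; 107/250+143/250→1. L = 21/8 ≈ 2.6250.
L − H = 2.6250 − 2.5996 = 0.025 bits.

0.025 bits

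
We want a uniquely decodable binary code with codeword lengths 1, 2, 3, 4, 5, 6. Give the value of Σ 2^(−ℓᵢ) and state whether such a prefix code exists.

With common denominator 2^6 = 64: Σ 2^(−ℓᵢ) = 32/64 + 16/64 + 8/64 + 4/64 + 2/64 + 1/64 = 63/64 = 0.984375.
Kraft's inequality requires Σ ≤ 1; here Σ = 0.984375 ≤ 1, so such a prefix code exists.

0.984375; yes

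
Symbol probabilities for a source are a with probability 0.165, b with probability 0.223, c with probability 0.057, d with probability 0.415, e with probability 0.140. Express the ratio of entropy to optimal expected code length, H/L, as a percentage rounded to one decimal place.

96.6%

Entropy H = −Σ p log₂ p ≈ 2.0709 bits.
Huffman merges: 57/1000+7/50→197/1000; 33/200+197/1000→181/500; 223/1000+181/500→117/200; 83/200+117/200→1. L = 268/125 ≈ 2.1440.
Efficiency = H/L = 2.0709/2.1440 = 96.6%.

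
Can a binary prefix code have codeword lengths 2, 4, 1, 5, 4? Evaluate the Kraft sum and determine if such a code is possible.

With common denominator 2^5 = 32: Σ 2^(−ℓᵢ) = 8/32 + 2/32 + 16/32 + 1/32 + 2/32 = 29/32 = 0.90625.
Kraft's inequality requires Σ ≤ 1; here Σ = 0.90625 ≤ 1, so such a prefix code exists.

0.90625; yes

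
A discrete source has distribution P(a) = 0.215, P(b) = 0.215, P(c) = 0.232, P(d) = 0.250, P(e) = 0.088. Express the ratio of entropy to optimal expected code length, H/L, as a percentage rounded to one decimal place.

Entropy H = −Σ p log₂ p ≈ 2.2511 bits.
Huffman merges: 11/125+43/200→303/1000; 43/200+29/125→447/1000; 1/4+303/1000→553/1000; 447/1000+553/1000→1. L = 2303/1000 ≈ 2.3030.
Efficiency = H/L = 2.2511/2.3030 = 97.7%.

97.7%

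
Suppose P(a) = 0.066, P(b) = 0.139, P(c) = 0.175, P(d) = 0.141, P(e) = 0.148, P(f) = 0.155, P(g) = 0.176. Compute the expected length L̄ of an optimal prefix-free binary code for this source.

2.824 bits/symbol

Repeatedly combine the two least-probable nodes; the expected code length is the sum of the merged weights.
merge 33/500 + 139/1000 → 41/200
merge 141/1000 + 37/250 → 289/1000
merge 31/200 + 7/40 → 33/100
merge 22/125 + 41/200 → 381/1000
merge 289/1000 + 33/100 → 619/1000
merge 381/1000 + 619/1000 → 1
L = 41/200 + 289/1000 + 33/100 + 381/1000 + 619/1000 + 1 = 353/125 = 2.824 bits/symbol.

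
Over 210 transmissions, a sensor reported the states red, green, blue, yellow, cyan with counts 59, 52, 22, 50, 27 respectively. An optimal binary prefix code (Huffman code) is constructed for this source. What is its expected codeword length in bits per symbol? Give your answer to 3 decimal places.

Probabilities are the counts divided by 210.
Repeatedly combine the two least-probable nodes; the expected code length is the sum of the merged weights.
merge 11/105 + 9/70 → 7/30
merge 7/30 + 5/21 → 33/70
merge 26/105 + 59/210 → 37/70
merge 33/70 + 37/70 → 1
L = 7/30 + 33/70 + 37/70 + 1 = 67/30 ≈ 2.233 bits/symbol.

2.233 bits/symbol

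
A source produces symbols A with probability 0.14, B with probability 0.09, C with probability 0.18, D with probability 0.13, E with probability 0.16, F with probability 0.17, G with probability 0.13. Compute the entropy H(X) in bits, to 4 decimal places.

H = −Σ pᵢ log₂ pᵢ.
−0.14·log₂(0.14) = 0.3971
−0.09·log₂(0.09) = 0.3127
−0.18·log₂(0.18) = 0.4453
−0.13·log₂(0.13) = 0.3826
−0.16·log₂(0.16) = 0.4230
−0.17·log₂(0.17) = 0.4346
−0.13·log₂(0.13) = 0.3826
Sum ≈ 2.7780 → 2.7780 bits.

2.7780 bits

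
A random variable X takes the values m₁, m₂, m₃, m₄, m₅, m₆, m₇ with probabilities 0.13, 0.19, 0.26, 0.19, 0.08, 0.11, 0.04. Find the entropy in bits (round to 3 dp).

2.626 bits

H = −Σ pᵢ log₂ pᵢ.
−0.13·log₂(0.13) = 0.3826
−0.19·log₂(0.19) = 0.4552
−0.26·log₂(0.26) = 0.5053
−0.19·log₂(0.19) = 0.4552
−0.08·log₂(0.08) = 0.2915
−0.11·log₂(0.11) = 0.3503
−0.04·log₂(0.04) = 0.1858
Sum ≈ 2.6259 → 2.626 bits.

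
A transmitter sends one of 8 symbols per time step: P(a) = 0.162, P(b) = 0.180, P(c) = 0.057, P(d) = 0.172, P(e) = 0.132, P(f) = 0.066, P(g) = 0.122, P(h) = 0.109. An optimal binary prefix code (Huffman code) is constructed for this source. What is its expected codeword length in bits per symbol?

2.943 bits/symbol

Repeatedly combine the two least-probable nodes; the expected code length is the sum of the merged weights.
merge 57/1000 + 33/500 → 123/1000
merge 109/1000 + 61/500 → 231/1000
merge 123/1000 + 33/250 → 51/200
merge 81/500 + 43/250 → 167/500
merge 9/50 + 231/1000 → 411/1000
merge 51/200 + 167/500 → 589/1000
merge 411/1000 + 589/1000 → 1
L = 123/1000 + 231/1000 + 51/200 + 167/500 + 411/1000 + 589/1000 + 1 = 2943/1000 = 2.943 bits/symbol.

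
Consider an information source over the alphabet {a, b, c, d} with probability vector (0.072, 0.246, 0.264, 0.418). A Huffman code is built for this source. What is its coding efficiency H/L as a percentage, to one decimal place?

Entropy H = −Σ p log₂ p ≈ 1.8043 bits.
Huffman merges: 9/125+123/500→159/500; 33/125+159/500→291/500; 209/500+291/500→1. L = 19/10 ≈ 1.9000.
Efficiency = H/L = 1.8043/1.9000 = 95.0%.

95.0%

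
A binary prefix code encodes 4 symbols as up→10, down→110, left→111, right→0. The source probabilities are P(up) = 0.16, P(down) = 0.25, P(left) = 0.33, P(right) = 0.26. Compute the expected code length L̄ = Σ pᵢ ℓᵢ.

2.32 bits/symbol

L̄ = Σ pᵢ·ℓᵢ = 0.16·2 + 0.25·3 + 0.33·3 + 0.26·1 = 2.32 bits/symbol.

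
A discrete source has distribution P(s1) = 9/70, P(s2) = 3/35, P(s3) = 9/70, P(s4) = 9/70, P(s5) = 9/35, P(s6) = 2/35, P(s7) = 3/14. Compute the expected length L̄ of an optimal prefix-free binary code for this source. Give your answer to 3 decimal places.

2.671 bits/symbol

Repeatedly combine the two least-probable nodes; the expected code length is the sum of the merged weights.
merge 2/35 + 3/35 → 1/7
merge 9/70 + 9/70 → 9/35
merge 9/70 + 1/7 → 19/70
merge 3/14 + 9/35 → 33/70
merge 9/35 + 19/70 → 37/70
merge 33/70 + 37/70 → 1
L = 1/7 + 9/35 + 19/70 + 33/70 + 37/70 + 1 = 187/70 ≈ 2.671 bits/symbol.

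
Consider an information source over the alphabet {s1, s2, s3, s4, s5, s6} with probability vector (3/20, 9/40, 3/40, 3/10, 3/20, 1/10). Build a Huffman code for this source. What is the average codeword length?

2.475 bits/symbol

Repeatedly combine the two least-probable nodes; the expected code length is the sum of the merged weights.
merge 3/40 + 1/10 → 7/40
merge 3/20 + 3/20 → 3/10
merge 7/40 + 9/40 → 2/5
merge 3/10 + 3/10 → 3/5
merge 2/5 + 3/5 → 1
L = 7/40 + 3/10 + 2/5 + 3/5 + 1 = 99/40 = 2.475 bits/symbol.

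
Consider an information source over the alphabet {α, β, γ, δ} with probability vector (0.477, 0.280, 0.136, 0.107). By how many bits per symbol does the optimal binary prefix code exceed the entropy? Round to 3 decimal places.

Entropy H = −Σ p log₂ p ≈ 1.7601 bits.
Huffman merges: 107/1000+17/125→243/1000; 243/1000+7/25→523/1000; 477/1000+523/1000→1. L = 883/500 ≈ 1.7660.
L − H = 1.7660 − 1.7601 = 0.006 bits.

0.006 bits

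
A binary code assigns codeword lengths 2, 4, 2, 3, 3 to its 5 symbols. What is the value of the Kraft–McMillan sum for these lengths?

With common denominator 2^4 = 16: Σ 2^(−ℓᵢ) = 4/16 + 1/16 + 4/16 + 2/16 + 2/16 = 13/16 = 0.8125.

0.8125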